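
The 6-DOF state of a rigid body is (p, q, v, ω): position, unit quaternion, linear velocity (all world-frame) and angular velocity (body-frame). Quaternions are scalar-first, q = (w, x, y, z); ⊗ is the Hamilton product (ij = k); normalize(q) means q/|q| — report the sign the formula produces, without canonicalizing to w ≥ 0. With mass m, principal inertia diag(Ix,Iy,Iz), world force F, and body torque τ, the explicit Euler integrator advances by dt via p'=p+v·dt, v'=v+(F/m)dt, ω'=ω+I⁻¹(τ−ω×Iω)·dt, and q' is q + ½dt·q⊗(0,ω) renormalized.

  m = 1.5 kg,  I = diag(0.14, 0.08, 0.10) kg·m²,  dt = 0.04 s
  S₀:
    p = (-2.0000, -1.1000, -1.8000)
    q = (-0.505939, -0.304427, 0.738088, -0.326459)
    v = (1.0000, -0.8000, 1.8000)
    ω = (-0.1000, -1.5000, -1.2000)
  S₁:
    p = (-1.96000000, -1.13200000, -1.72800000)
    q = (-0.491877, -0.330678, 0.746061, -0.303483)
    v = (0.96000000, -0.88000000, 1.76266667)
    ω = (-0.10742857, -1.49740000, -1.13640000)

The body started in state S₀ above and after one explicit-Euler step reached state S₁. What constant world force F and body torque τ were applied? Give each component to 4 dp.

ω₁ − ω₀ = (-0.00742857, 0.00260000, 0.06360000)
precession coupling = (0.0360, 0.0048, -0.0090)
τ = I·(Δω/dt) + ω₀×(Iω₀) = (0.0100, 0.0100, 0.1500)
velocity change Δv = (-0.04000000, -0.08000000, -0.03733333)
F = m·Δv/dt = (-1.5000, -3.0000, -1.4000)

F = (-1.5000, -3.0000, -1.4000)
τ = (0.0100, 0.0100, 0.1500)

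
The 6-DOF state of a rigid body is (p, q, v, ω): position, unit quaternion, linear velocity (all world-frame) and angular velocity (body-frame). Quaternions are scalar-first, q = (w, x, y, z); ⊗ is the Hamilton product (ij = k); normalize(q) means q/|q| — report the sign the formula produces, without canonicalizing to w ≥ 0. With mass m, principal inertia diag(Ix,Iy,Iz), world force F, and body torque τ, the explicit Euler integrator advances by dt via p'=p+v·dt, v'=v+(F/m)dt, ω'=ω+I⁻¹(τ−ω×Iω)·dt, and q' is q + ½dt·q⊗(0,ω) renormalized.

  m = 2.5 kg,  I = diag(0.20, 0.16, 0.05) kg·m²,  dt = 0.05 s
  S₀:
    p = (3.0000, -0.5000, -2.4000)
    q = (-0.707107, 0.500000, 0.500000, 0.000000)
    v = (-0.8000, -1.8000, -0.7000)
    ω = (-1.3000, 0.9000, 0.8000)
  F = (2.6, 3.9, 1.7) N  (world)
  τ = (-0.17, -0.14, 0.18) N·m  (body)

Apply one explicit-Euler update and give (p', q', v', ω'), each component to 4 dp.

gyro term ω×Iω = (-0.0792, -0.1560, 0.0468)
α = I⁻¹(τ − ω×Iω) = (-0.4540, 0.1000, 2.6640)
new body rate ω' = (-1.3227, 0.9050, 0.9332)
q⊗(0,ω) = (0.2000000, 1.3192391, -1.0363963, 0.5343144)
updated quaternion q' = (-0.7014, 0.5325, 0.4736, 0.0133)
p' = p + v·dt = (2.9600, -0.5900, -2.4350)
new velocity v' = (-0.7480, -1.7220, -0.6660)

p' = (2.9600, -0.5900, -2.4350)
q' = (-0.7014, 0.5325, 0.4736, 0.0133)
v' = (-0.7480, -1.7220, -0.6660)
ω' = (-1.3227, 0.9050, 0.9332)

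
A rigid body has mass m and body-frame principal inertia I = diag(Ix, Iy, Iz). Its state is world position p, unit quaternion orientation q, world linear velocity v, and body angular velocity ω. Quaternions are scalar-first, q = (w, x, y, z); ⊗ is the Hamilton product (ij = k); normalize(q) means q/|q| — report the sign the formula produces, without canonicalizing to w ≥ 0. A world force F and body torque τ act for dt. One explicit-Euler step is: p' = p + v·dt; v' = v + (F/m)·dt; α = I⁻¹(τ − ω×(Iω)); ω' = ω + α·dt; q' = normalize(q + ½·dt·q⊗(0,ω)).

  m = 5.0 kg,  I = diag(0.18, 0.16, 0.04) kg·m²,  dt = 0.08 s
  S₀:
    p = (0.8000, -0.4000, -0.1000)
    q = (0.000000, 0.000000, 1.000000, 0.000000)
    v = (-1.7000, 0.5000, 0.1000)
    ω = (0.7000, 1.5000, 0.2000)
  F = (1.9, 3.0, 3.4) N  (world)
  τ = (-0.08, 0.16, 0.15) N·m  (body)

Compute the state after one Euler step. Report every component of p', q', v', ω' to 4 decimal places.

linear accel F/m = (0.3800, 0.6000, 0.6800)
p + v·dt = (0.6640, -0.3600, -0.0920)
v + (F/m)dt = (-1.6696, 0.5480, 0.1544)
angular accel α = (-0.2444, 0.8775, 4.2750)
ω' = ω + α·dt = (0.6804, 1.5702, 0.5420)
Hamilton product q⊗(0,ω) = (-1.5000000, 0.2000000, 0.0000000, -0.7000000)
q + ½dt·q⊗(0,ω), renormalized = (-0.0599, 0.0080, 0.9978, -0.0279)

p' = (0.6640, -0.3600, -0.0920)
q' = (-0.0599, 0.0080, 0.9978, -0.0279)
v' = (-1.6696, 0.5480, 0.1544)
ω' = (0.6804, 1.5702, 0.5420)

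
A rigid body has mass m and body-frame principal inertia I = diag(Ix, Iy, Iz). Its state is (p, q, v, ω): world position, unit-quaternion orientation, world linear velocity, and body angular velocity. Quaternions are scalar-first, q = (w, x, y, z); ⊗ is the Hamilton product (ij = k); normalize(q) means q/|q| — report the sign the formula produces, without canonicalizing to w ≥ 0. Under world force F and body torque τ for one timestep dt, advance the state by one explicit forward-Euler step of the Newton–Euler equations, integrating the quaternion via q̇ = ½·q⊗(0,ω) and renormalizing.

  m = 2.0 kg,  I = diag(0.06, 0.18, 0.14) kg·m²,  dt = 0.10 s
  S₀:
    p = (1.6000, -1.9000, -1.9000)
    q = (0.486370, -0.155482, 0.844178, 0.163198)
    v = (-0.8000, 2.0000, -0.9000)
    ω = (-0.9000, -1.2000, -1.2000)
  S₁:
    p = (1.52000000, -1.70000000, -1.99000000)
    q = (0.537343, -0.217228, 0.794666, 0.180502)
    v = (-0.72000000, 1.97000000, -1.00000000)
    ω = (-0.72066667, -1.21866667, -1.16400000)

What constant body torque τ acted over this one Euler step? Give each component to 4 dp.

τ = (0.0500, -0.1200, 0.1800)

rate change Δω = (0.17933333, -0.01866667, 0.03600000)
precession coupling = (-0.0576, -0.0864, 0.1296)
I·α + gyro = (0.0500, -0.1200, 0.1800)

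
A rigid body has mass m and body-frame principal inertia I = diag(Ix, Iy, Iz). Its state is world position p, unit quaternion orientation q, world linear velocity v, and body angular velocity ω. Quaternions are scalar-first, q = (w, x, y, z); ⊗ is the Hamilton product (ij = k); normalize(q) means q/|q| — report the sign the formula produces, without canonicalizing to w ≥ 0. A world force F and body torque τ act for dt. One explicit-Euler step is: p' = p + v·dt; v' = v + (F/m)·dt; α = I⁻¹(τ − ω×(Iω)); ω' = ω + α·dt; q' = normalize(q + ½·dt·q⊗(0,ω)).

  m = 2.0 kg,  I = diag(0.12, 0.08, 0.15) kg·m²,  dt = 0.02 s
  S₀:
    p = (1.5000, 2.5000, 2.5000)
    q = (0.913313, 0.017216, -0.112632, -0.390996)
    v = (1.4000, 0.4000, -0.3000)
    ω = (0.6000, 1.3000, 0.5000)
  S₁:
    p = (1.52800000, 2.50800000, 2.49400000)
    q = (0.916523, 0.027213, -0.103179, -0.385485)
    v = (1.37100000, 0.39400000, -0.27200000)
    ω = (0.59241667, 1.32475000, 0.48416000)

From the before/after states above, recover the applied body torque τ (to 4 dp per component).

τ = (0.0000, 0.0900, -0.1500)

rate change Δω = (-0.00758333, 0.02475000, -0.01584000)
precession coupling = (0.0455, -0.0090, -0.0312)
τ = I·(Δω/dt) + ω₀×(Iω₀) = (0.0000, 0.0900, -0.1500)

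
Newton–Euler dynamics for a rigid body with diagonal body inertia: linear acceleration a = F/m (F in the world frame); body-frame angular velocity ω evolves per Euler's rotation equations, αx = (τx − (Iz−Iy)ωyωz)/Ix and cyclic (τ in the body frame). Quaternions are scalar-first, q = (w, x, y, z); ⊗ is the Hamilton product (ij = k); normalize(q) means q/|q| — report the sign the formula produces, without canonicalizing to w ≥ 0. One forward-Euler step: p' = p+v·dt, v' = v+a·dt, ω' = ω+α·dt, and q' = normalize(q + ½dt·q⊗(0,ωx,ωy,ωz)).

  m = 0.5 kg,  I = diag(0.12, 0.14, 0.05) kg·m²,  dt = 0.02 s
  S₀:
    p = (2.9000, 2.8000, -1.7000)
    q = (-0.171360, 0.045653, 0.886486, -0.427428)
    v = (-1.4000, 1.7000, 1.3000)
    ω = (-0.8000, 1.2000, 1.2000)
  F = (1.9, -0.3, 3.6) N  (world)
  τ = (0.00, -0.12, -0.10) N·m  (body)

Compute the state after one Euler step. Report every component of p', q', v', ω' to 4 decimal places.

p' = (2.8720, 2.8340, -1.6740)
q' = (-0.1765, 0.0628, 0.8871, -0.4218)
v' = (-1.3240, 1.6880, 1.4440)
ω' = (-0.7784, 1.1925, 1.1677)

α = I⁻¹(τ − ω×Iω) = (1.0800, -0.3771, -1.6160)
ω' = ω + α·dt = (-0.7784, 1.1925, 1.1677)
Hamilton product q⊗(0,ω) = (-0.5143472, 1.7137848, 0.0815268, 0.5583404)
q + ½dt·q⊗(0,ω), renormalized = (-0.1765, 0.0628, 0.8871, -0.4218)
new position p' = (2.8720, 2.8340, -1.6740)
new velocity v' = (-1.3240, 1.6880, 1.4440)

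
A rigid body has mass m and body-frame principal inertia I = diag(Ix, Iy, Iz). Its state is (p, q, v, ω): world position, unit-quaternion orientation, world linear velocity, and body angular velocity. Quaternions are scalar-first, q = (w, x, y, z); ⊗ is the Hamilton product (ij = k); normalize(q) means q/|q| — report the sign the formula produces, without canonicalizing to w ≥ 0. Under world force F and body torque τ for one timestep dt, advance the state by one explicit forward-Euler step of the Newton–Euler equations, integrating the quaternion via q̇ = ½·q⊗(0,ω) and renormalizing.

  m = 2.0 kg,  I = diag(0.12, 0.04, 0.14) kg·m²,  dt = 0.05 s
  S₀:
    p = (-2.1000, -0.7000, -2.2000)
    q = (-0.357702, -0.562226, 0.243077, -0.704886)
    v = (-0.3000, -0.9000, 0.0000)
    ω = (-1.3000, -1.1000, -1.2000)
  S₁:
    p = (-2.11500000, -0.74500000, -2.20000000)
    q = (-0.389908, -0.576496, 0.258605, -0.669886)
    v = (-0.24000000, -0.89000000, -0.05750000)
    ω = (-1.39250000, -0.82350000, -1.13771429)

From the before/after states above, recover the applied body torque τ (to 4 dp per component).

τ = (-0.0900, 0.1900, 0.0600)

ω₁ − ω₀ = (-0.09250000, 0.27650000, 0.06228571)
gyro term ω₀×Iω₀ = (0.1320, -0.0312, -0.1144)
applied torque τ = (-0.0900, 0.1900, 0.0600)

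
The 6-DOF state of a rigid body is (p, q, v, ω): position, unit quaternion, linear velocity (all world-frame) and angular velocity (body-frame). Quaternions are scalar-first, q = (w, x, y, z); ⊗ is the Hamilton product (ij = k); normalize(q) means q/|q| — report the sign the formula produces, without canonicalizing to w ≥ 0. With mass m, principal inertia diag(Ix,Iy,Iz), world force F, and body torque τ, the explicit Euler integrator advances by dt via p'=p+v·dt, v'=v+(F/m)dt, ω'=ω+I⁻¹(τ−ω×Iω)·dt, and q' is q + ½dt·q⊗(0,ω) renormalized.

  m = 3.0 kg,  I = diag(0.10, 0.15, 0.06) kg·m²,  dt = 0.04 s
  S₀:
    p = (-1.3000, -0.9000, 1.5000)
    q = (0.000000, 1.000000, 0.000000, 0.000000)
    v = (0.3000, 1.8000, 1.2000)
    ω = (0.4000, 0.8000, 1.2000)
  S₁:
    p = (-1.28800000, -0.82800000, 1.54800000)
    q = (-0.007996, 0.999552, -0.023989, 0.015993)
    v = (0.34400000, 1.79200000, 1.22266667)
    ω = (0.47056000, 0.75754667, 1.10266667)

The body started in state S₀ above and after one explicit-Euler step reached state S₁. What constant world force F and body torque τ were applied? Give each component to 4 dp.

Δω = ω₁−ω₀ = (0.07056000, -0.04245333, -0.09733333)
precession coupling = (-0.0864, 0.0192, 0.0160)
τ = I·(Δω/dt) + ω₀×(Iω₀) = (0.0900, -0.1400, -0.1300)
velocity change Δv = (0.04400000, -0.00800000, 0.02266667)
applied force F = (3.3000, -0.6000, 1.7000)

F = (3.3000, -0.6000, 1.7000)
τ = (0.0900, -0.1400, -0.1300)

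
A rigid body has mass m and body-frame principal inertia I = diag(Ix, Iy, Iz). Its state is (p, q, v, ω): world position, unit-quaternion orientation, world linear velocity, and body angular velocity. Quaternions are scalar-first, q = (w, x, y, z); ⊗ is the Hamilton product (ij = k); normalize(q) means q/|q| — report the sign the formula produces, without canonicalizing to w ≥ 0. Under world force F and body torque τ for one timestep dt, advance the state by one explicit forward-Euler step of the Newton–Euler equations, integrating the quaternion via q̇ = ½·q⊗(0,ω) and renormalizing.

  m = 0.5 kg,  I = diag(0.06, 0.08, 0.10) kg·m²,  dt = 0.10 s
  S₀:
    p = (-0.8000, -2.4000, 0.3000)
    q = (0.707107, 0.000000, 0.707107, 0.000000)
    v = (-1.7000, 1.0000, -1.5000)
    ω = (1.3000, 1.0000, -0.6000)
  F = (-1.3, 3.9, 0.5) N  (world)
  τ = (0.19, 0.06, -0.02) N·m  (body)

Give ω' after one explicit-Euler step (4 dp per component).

ω' = (1.6367, 1.0360, -0.6460)

(τ − ω×Iω)/I = (3.3667, 0.3600, -0.4600)
ω + α·dt = (1.6367, 1.0360, -0.6460)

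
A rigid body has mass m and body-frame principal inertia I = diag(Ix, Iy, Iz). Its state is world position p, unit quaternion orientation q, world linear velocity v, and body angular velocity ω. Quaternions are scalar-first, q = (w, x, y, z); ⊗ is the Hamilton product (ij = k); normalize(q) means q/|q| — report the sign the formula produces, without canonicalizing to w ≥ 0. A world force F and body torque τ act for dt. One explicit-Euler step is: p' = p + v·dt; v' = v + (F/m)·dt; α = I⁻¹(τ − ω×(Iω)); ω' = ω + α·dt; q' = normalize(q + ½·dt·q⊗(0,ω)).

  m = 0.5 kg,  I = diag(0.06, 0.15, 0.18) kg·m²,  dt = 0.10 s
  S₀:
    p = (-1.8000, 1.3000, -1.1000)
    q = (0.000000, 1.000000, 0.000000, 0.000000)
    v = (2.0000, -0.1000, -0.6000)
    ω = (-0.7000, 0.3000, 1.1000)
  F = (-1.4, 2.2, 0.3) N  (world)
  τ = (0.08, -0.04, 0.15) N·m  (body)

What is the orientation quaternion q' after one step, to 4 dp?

q' = (0.0349, 0.9978, -0.0549, 0.0150)

Hamilton product q⊗(0,ω) = (0.7000000, 0.0000000, -1.1000000, 0.3000000)
q' = normalize(q + ½dt·q⊗(0,ω)) = (0.0349, 0.9978, -0.0549, 0.0150)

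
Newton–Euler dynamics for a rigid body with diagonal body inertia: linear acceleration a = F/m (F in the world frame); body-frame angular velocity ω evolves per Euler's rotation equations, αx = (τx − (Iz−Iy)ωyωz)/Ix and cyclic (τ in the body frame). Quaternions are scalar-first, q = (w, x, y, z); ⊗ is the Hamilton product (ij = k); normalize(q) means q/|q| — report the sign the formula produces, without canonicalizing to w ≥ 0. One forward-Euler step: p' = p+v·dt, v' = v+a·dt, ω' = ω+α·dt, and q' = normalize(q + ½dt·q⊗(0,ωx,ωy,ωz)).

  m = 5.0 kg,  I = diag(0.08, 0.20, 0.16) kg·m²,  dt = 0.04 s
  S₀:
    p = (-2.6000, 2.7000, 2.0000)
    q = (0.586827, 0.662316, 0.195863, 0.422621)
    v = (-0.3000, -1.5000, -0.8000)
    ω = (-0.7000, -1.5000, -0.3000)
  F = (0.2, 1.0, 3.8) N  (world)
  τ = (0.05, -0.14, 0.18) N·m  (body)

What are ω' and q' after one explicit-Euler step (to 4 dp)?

precession coupling ω×(Iω) = (-0.0180, -0.0168, 0.1260)
(τ − ω×Iω)/I = (0.8500, -0.6160, 0.3375)
ω' = ω + α·dt = (-0.6660, -1.5246, -0.2865)
Hamilton product q⊗(0,ω) = (0.8842020, 0.1643937, -0.9773804, -1.0324180)
updated quaternion q' = (0.6042, 0.6652, 0.1762, 0.4017)

ω' = (-0.6660, -1.5246, -0.2865)
q' = (0.6042, 0.6652, 0.1762, 0.4017)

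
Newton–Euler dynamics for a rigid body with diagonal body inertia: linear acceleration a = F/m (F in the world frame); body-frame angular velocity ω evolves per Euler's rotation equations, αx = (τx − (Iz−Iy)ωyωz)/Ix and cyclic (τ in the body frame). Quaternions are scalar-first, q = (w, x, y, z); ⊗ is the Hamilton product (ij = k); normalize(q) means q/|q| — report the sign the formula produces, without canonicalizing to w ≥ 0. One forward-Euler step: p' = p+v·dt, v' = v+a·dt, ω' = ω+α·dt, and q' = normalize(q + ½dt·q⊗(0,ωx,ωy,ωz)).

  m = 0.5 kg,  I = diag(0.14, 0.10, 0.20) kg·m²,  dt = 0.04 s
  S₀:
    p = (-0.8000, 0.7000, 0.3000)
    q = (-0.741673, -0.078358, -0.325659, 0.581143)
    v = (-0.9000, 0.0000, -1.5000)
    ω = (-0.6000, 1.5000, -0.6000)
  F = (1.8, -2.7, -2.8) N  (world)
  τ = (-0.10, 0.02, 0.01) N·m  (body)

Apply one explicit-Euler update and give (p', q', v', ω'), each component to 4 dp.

linear accel F/m = (3.6000, -5.4000, -5.6000)
p + v·dt = (-0.8360, 0.7000, 0.2400)
new velocity v' = (-0.7560, -0.2160, -1.7240)
(τ − ω×Iω)/I = (-0.0714, 0.4160, -0.1300)
ω + α·dt = (-0.6029, 1.5166, -0.6052)
2q̇ = q⊗(0,ω) = (0.7901595, -0.2313153, -1.5082101, 0.1320714)
q + ½dt·q⊗(0,ω), renormalized = (-0.7254, -0.0829, -0.3556, 0.5834)

p' = (-0.8360, 0.7000, 0.2400)
q' = (-0.7254, -0.0829, -0.3556, 0.5834)
v' = (-0.7560, -0.2160, -1.7240)
ω' = (-0.6029, 1.5166, -0.6052)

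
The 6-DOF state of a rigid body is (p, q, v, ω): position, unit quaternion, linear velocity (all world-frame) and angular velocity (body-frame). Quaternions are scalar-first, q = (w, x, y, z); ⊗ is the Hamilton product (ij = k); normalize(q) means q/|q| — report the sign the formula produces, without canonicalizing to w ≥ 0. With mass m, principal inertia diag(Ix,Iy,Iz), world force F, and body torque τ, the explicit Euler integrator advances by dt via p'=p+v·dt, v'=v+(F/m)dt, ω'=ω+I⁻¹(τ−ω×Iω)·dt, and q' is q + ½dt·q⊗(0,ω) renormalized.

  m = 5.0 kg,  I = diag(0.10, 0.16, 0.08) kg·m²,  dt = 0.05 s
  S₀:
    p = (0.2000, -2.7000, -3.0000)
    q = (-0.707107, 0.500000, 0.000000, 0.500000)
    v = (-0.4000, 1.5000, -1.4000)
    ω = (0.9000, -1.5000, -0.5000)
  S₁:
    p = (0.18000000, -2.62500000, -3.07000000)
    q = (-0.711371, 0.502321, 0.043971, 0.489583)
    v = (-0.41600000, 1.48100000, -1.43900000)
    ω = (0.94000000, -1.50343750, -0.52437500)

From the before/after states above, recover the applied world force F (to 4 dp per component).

F = (-1.6000, -1.9000, -3.9000)

Δv = v₁−v₀ = (-0.01600000, -0.01900000, -0.03900000)
applied force F = (-1.6000, -1.9000, -3.9000)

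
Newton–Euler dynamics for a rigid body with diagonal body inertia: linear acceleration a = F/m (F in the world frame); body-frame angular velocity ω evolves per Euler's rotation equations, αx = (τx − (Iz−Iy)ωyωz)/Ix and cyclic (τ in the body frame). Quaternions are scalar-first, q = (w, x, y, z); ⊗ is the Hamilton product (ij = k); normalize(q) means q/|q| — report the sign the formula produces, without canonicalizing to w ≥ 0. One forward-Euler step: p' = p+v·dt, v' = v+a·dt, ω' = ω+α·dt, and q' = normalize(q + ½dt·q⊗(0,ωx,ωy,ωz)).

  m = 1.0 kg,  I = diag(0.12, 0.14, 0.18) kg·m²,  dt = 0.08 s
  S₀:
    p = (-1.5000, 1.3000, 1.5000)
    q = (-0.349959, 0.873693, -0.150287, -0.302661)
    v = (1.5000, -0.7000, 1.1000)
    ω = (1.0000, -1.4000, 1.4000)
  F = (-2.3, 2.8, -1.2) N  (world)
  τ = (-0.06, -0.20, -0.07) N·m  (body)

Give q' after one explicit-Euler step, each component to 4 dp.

q⊗(0,ω) = (-0.6603694, -0.9840862, -1.0358886, -1.5628258)
updated quaternion q' = (-0.3749, 0.8311, -0.1910, -0.3637)

q' = (-0.3749, 0.8311, -0.1910, -0.3637)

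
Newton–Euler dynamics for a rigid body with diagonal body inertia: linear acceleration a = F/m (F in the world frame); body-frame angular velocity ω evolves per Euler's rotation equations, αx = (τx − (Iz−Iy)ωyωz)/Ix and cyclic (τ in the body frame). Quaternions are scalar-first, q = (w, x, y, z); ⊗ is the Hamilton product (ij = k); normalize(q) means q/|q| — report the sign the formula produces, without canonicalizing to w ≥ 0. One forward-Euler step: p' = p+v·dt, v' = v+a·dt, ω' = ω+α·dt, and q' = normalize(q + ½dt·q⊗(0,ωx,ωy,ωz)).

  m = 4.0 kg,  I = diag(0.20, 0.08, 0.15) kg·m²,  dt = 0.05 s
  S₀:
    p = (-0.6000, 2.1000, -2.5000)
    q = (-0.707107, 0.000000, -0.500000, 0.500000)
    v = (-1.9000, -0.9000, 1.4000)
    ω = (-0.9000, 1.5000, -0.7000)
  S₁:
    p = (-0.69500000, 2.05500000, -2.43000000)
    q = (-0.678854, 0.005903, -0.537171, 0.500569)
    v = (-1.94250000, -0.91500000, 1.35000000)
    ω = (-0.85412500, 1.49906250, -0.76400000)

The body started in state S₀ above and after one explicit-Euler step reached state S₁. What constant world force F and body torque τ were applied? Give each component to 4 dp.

F = (-3.4000, -1.2000, -4.0000)
τ = (0.1100, 0.0300, -0.0300)

Δω = ω₁−ω₀ = (0.04587500, -0.00093750, -0.06400000)
applied torque τ = (0.1100, 0.0300, -0.0300)
velocity change Δv = (-0.04250000, -0.01500000, -0.05000000)
F = m·Δv/dt = (-3.4000, -1.2000, -4.0000)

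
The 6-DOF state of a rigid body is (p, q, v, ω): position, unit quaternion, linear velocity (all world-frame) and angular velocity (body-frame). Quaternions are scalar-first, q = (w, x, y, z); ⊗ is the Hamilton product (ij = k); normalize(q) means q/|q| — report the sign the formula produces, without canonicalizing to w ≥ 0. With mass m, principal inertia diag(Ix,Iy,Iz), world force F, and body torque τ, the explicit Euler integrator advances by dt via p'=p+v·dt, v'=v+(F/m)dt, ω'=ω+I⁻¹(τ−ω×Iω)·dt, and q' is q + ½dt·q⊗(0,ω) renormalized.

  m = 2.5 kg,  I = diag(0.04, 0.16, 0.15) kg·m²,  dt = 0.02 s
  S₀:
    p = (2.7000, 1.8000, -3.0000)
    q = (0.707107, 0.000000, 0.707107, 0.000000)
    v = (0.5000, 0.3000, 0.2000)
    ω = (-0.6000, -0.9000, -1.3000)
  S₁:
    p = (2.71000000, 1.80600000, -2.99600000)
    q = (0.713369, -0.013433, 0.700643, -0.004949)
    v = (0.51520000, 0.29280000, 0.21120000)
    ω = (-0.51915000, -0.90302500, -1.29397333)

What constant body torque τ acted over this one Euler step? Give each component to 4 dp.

τ = (0.1500, -0.1100, 0.1100)

rate change Δω = (0.08085000, -0.00302500, 0.00602667)
precession coupling = (-0.0117, -0.0858, 0.0648)
I·α + gyro = (0.1500, -0.1100, 0.1100)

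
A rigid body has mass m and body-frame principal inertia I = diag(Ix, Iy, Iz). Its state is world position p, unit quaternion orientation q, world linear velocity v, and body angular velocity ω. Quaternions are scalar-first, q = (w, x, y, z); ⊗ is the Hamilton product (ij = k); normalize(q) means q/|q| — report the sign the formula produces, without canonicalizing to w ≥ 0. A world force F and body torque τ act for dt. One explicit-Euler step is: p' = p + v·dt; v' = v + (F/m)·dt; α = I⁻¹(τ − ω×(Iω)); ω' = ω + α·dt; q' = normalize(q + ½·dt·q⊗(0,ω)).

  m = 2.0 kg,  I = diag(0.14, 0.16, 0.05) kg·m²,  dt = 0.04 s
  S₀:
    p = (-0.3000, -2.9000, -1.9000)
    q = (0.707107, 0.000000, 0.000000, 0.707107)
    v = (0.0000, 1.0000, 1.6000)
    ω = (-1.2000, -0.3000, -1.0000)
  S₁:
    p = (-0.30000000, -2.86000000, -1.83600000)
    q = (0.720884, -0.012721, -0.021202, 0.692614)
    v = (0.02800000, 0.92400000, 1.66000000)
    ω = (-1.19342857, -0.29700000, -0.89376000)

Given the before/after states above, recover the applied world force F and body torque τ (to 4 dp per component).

rate change Δω = (0.00657143, 0.00300000, 0.10624000)
τ = I·(Δω/dt) + ω₀×(Iω₀) = (-0.0100, 0.1200, 0.1400)
Δv = v₁−v₀ = (0.02800000, -0.07600000, 0.06000000)
applied force F = (1.4000, -3.8000, 3.0000)

F = (1.4000, -3.8000, 3.0000)
τ = (-0.0100, 0.1200, 0.1400)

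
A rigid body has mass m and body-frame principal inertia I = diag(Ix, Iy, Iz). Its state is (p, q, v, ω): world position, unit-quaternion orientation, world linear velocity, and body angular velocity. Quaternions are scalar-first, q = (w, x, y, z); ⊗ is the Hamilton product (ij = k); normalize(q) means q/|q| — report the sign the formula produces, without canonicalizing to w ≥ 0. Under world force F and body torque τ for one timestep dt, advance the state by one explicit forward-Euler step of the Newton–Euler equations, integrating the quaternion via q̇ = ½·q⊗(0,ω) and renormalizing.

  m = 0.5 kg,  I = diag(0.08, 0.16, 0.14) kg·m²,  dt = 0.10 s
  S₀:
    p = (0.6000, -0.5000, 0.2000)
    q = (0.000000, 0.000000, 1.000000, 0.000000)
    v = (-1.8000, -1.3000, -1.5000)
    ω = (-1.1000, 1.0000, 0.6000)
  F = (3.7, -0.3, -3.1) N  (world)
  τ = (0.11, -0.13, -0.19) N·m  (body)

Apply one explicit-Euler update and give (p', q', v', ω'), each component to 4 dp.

p' = (0.4200, -0.6300, 0.0500)
q' = (-0.0498, 0.0299, 0.9968, 0.0548)
v' = (-1.0600, -1.3600, -2.1200)
ω' = (-0.9475, 0.8940, 0.5271)

linear accel F/m = (7.4000, -0.6000, -6.2000)
p' = p + v·dt = (0.4200, -0.6300, 0.0500)
v + (F/m)dt = (-1.0600, -1.3600, -2.1200)
α = I⁻¹(τ − ω×Iω) = (1.5250, -1.0600, -0.7286)
ω + α·dt = (-0.9475, 0.8940, 0.5271)
q⊗(0,ω) = (-1.0000000, 0.6000000, 0.0000000, 1.1000000)
q' = normalize(q + ½dt·q⊗(0,ω)) = (-0.0498, 0.0299, 0.9968, 0.0548)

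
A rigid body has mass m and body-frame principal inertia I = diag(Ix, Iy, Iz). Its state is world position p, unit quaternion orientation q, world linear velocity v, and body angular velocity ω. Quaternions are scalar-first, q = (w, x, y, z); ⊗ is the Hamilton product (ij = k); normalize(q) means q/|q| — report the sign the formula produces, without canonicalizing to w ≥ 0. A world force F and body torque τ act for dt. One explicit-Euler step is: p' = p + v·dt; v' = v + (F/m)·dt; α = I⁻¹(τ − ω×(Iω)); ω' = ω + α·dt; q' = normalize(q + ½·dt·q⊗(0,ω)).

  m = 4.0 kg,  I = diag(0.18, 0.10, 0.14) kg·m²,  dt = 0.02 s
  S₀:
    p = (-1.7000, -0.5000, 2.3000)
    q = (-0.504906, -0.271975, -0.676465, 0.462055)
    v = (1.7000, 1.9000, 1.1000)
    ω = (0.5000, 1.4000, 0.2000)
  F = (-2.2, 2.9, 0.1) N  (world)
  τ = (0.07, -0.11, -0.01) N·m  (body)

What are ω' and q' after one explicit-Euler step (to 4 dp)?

gyro term ω×Iω = (0.0112, 0.0040, -0.0560)
α = I⁻¹(τ − ω×Iω) = (0.3267, -1.1400, 0.3286)
new body rate ω' = (0.5065, 1.3772, 0.2066)
2q̇ = q⊗(0,ω) = (0.9906275, -1.0346230, -0.4214459, -0.1435137)
updated quaternion q' = (-0.4949, -0.2823, -0.6806, 0.4606)

ω' = (0.5065, 1.3772, 0.2066)
q' = (-0.4949, -0.2823, -0.6806, 0.4606)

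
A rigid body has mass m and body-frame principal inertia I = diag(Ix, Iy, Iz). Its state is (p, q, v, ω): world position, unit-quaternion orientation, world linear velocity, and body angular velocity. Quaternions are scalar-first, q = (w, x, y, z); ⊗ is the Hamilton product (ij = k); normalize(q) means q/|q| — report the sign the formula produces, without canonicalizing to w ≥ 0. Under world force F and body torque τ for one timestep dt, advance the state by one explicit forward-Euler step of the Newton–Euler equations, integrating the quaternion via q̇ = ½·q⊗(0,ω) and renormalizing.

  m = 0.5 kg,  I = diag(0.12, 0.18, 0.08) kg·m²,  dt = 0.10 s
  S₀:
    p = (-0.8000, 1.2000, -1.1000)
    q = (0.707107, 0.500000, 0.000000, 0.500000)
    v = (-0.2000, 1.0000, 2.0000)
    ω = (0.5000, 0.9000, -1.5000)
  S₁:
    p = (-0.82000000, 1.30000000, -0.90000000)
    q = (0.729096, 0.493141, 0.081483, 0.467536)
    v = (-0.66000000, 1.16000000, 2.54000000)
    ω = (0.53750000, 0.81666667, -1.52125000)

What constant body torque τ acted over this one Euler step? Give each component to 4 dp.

τ = (0.1800, -0.1800, 0.0100)

ω₁ − ω₀ = (0.03750000, -0.08333333, -0.02125000)
τ = I·(Δω/dt) + ω₀×(Iω₀) = (0.1800, -0.1800, 0.0100)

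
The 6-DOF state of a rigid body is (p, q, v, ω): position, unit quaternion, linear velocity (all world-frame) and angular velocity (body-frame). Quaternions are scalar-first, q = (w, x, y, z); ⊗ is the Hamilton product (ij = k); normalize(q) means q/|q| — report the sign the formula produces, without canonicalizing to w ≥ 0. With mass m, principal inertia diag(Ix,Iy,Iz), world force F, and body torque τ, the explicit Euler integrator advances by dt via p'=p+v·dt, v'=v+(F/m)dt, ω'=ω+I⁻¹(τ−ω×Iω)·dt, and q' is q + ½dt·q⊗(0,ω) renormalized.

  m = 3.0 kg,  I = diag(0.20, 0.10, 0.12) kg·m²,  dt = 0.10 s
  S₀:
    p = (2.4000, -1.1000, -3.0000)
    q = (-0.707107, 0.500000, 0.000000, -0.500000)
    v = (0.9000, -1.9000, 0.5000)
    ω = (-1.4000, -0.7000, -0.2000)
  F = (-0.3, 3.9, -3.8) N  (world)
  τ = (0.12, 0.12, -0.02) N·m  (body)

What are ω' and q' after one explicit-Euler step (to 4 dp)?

ω' = (-1.3414, -0.6024, -0.1350)
q' = (-0.6750, 0.5303, 0.0645, -0.5088)

precession coupling ω×(Iω) = (0.0028, 0.0224, -0.0980)
angular accel α = (0.5860, 0.9760, 0.6500)
new body rate ω' = (-1.3414, -0.6024, -0.1350)
Hamilton product q⊗(0,ω) = (0.6000000, 0.6399498, 1.2949749, -0.2085786)
updated quaternion q' = (-0.6750, 0.5303, 0.0645, -0.5088)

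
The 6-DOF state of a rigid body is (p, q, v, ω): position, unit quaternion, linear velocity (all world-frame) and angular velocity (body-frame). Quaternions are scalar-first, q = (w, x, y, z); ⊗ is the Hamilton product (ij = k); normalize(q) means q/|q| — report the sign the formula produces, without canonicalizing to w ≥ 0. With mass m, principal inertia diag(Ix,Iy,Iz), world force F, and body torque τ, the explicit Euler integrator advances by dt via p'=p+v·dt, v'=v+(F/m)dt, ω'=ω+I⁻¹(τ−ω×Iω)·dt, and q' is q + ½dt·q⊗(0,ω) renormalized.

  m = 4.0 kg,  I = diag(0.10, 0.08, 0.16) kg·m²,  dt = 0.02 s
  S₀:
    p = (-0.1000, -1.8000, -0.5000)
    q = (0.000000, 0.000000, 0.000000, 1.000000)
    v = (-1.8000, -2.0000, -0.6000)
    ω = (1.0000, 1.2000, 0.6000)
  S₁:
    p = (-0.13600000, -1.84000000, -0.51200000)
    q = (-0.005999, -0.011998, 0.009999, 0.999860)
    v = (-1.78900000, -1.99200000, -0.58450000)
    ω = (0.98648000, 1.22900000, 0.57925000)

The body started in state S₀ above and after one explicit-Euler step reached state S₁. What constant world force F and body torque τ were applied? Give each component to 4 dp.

Δv = v₁−v₀ = (0.01100000, 0.00800000, 0.01550000)
applied force F = (2.2000, 1.6000, 3.1000)
ω₁ − ω₀ = (-0.01352000, 0.02900000, -0.02075000)
precession coupling = (0.0576, -0.0360, -0.0240)
I·α + gyro = (-0.0100, 0.0800, -0.1900)

F = (2.2000, 1.6000, 3.1000)
τ = (-0.0100, 0.0800, -0.1900)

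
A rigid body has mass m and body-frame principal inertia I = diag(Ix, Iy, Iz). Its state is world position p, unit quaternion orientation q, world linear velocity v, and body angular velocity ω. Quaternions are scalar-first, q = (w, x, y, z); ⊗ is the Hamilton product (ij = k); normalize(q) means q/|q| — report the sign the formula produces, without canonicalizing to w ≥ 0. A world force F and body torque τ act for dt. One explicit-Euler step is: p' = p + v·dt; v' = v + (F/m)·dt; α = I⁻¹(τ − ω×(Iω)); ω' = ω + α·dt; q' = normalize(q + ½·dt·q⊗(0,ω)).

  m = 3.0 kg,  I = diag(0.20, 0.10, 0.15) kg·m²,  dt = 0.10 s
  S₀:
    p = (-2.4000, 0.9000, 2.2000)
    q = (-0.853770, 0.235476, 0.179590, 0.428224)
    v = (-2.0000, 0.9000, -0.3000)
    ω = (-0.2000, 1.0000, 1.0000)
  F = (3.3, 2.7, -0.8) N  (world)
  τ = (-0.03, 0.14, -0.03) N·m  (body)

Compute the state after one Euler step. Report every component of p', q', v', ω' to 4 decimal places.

p' = p + v·dt = (-2.6000, 0.9900, 2.1700)
v' = v + a·dt = (-1.8900, 0.9900, -0.3267)
α = I⁻¹(τ − ω×Iω) = (-0.4000, 1.5000, -0.3333)
ω + α·dt = (-0.2400, 1.1500, 0.9667)
q⊗(0,ω) = (-0.5607188, -0.0778800, -1.1748908, -0.5823760)
updated quaternion q' = (-0.8796, 0.2310, 0.1205, 0.3981)

p' = (-2.6000, 0.9900, 2.1700)
q' = (-0.8796, 0.2310, 0.1205, 0.3981)
v' = (-1.8900, 0.9900, -0.3267)
ω' = (-0.2400, 1.1500, 0.9667)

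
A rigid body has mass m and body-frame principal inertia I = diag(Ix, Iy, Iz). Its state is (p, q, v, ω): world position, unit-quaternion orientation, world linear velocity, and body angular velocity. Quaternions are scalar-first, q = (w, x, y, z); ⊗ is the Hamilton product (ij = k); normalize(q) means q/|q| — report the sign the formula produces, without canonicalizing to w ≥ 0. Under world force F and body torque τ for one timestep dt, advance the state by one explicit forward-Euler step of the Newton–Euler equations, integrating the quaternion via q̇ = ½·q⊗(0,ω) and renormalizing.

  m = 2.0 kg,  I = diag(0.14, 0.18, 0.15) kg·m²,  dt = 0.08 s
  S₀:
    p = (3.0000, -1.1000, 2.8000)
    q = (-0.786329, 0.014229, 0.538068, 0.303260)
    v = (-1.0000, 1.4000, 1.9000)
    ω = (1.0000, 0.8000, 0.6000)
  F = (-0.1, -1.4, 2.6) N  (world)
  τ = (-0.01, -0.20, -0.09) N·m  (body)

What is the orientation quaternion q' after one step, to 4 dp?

2q̇ = q⊗(0,ω) = (-0.6266394, -0.7060962, -0.3343406, -0.9984822)
q' = normalize(q + ½dt·q⊗(0,ω)) = (-0.8101, -0.0140, 0.5239, 0.2629)

q' = (-0.8101, -0.0140, 0.5239, 0.2629)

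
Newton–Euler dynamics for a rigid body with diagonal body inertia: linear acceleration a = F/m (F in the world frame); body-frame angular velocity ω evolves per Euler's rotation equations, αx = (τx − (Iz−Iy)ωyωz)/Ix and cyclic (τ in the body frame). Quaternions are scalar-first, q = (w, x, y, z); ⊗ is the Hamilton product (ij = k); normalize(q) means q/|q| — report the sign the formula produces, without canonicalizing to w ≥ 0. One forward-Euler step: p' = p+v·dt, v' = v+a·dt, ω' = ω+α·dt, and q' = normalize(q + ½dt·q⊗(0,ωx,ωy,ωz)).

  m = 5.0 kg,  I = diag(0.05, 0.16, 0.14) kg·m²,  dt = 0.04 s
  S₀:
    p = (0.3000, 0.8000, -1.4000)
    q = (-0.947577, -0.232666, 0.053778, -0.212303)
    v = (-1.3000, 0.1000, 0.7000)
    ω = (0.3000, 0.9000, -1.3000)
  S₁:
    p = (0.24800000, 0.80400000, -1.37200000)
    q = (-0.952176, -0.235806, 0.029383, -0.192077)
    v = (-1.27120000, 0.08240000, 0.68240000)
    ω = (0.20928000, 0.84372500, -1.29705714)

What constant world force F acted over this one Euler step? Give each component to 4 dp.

F = (3.6000, -2.2000, -2.2000)

v₁ − v₀ = (0.02880000, -0.01760000, -0.01760000)
applied force F = (3.6000, -2.2000, -2.2000)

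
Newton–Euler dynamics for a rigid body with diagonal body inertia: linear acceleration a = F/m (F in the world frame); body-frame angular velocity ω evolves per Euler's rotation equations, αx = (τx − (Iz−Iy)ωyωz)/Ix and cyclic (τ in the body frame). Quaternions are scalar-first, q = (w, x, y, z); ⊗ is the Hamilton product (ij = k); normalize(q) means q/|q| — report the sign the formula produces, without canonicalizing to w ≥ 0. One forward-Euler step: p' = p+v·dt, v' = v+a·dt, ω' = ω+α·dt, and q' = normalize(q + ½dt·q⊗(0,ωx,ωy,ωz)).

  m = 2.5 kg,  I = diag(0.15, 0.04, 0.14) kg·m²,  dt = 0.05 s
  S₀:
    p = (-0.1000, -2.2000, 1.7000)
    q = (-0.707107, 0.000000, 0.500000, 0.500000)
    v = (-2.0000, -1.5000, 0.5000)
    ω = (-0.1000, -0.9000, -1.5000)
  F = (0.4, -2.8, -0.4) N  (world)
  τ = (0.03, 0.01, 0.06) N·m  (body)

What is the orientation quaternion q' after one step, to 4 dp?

2q̇ = q⊗(0,ω) = (1.2000000, -0.2292893, 0.5863963, 1.1106605)
updated quaternion q' = (-0.6765, -0.0057, 0.5142, 0.5273)

q' = (-0.6765, -0.0057, 0.5142, 0.5273)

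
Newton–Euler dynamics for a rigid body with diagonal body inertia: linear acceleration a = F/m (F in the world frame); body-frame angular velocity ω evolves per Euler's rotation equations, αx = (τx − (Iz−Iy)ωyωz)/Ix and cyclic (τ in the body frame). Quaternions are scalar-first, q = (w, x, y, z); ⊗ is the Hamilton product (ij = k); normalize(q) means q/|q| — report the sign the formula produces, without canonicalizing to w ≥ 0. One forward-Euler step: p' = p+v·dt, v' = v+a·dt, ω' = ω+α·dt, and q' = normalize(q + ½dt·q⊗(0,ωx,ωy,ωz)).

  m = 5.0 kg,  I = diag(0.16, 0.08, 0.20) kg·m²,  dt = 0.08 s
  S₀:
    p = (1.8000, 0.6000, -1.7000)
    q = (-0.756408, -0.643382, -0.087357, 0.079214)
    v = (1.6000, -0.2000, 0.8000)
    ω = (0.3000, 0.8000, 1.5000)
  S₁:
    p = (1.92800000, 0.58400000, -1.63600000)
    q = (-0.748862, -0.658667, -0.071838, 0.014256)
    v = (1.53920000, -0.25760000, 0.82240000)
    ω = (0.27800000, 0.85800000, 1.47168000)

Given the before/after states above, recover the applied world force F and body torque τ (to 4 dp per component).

F = (-3.8000, -3.6000, 1.4000)
τ = (0.1000, 0.0400, -0.0900)

rate change Δω = (-0.02200000, 0.05800000, -0.02832000)
gyro term ω₀×Iω₀ = (0.1440, -0.0180, -0.0192)
applied torque τ = (0.1000, 0.0400, -0.0900)
velocity change Δv = (-0.06080000, -0.05760000, 0.02240000)
applied force F = (-3.8000, -3.6000, 1.4000)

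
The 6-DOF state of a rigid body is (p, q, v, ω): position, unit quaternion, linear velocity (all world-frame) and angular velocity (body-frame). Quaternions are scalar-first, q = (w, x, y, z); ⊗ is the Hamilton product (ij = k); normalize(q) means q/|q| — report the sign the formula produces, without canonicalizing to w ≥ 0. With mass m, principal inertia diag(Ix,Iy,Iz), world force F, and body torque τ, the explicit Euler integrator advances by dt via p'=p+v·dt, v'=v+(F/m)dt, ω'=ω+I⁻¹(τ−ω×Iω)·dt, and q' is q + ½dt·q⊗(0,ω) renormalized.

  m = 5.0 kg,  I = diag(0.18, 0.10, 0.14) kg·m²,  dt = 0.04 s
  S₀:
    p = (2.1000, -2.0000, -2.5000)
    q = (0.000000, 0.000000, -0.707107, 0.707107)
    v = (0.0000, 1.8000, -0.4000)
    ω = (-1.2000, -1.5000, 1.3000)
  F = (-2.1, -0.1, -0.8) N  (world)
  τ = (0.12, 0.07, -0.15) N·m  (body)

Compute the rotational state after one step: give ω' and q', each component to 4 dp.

(τ − ω×Iω)/I = (1.1000, 1.3240, -0.0429)
ω + α·dt = (-1.1560, -1.4470, 1.2983)
2q̇ = q⊗(0,ω) = (-1.9798996, 0.1414214, -0.8485284, -0.8485284)
q + ½dt·q⊗(0,ω), renormalized = (-0.0396, 0.0028, -0.7233, 0.6894)

ω' = (-1.1560, -1.4470, 1.2983)
q' = (-0.0396, 0.0028, -0.7233, 0.6894)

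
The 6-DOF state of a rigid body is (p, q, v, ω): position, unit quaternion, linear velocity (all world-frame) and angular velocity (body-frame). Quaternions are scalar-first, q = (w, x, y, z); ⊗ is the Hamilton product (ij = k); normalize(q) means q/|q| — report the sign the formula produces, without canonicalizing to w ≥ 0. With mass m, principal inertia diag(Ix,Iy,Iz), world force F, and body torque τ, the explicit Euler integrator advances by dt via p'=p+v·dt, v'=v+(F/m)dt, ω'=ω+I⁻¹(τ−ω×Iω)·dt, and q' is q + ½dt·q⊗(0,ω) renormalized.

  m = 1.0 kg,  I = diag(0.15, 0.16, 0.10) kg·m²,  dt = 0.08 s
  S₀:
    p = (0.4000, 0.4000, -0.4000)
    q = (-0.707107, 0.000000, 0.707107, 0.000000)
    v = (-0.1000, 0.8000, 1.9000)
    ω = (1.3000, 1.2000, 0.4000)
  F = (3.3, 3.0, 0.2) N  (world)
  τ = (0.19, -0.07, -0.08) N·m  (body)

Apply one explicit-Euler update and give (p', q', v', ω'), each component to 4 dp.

ω×(Iω) gyroscopic = (-0.0288, 0.0260, 0.0156)
α = I⁻¹(τ − ω×Iω) = (1.4587, -0.6000, -0.9560)
new body rate ω' = (1.4167, 1.1520, 0.3235)
Hamilton product q⊗(0,ω) = (-0.8485284, -0.6363963, -0.8485284, -1.2020819)
updated quaternion q' = (-0.7391, -0.0254, 0.6714, -0.0480)
p' = p + v·dt = (0.3920, 0.4640, -0.2480)
v + (F/m)dt = (0.1640, 1.0400, 1.9160)

p' = (0.3920, 0.4640, -0.2480)
q' = (-0.7391, -0.0254, 0.6714, -0.0480)
v' = (0.1640, 1.0400, 1.9160)
ω' = (1.4167, 1.1520, 0.3235)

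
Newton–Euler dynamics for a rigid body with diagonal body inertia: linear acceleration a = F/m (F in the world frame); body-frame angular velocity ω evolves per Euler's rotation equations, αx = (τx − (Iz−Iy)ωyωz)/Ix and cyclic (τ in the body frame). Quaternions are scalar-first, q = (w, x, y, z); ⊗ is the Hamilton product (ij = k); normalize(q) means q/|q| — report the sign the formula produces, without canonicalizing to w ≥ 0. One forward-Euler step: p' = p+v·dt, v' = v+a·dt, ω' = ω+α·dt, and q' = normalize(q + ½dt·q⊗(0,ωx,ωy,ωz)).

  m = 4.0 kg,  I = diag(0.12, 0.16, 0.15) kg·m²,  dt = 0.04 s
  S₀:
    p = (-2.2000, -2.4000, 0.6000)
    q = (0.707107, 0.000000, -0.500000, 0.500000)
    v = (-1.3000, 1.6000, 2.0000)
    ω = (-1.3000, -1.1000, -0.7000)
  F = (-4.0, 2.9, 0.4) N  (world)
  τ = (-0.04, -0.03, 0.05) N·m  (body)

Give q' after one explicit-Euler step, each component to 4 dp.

Hamilton product q⊗(0,ω) = (-0.2000000, -0.0192391, -1.4278177, -1.1449749)
q' = normalize(q + ½dt·q⊗(0,ω)) = (0.7026, -0.0004, -0.5282, 0.4768)

q' = (0.7026, -0.0004, -0.5282, 0.4768)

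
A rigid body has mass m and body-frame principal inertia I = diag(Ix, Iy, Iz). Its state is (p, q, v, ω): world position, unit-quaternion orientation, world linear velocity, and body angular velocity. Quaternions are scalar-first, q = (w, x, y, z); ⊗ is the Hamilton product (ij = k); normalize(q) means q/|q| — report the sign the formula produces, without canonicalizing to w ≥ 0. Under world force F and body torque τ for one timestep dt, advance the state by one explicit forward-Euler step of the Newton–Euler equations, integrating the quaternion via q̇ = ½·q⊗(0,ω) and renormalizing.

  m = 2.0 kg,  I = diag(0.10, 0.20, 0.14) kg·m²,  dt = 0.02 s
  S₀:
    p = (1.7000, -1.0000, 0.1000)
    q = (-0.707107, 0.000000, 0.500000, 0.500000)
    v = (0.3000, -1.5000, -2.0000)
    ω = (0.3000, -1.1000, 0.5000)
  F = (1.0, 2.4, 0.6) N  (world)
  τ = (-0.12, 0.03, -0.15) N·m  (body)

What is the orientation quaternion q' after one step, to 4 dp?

q' = (-0.7041, 0.0059, 0.5092, 0.4949)

2q̇ = q⊗(0,ω) = (0.3000000, 0.5878679, 0.9278177, -0.5035535)
updated quaternion q' = (-0.7041, 0.0059, 0.5092, 0.4949)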